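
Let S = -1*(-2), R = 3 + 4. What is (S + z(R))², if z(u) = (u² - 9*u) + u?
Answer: 25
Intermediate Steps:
R = 7
z(u) = u² - 8*u
S = 2
(S + z(R))² = (2 + 7*(-8 + 7))² = (2 + 7*(-1))² = (2 - 7)² = (-5)² = 25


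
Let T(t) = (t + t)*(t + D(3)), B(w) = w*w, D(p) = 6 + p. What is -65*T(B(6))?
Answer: -210600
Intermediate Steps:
B(w) = w²
T(t) = 2*t*(9 + t) (T(t) = (t + t)*(t + (6 + 3)) = (2*t)*(t + 9) = (2*t)*(9 + t) = 2*t*(9 + t))
-65*T(B(6)) = -130*6²*(9 + 6²) = -130*36*(9 + 36) = -130*36*45 = -65*3240 = -210600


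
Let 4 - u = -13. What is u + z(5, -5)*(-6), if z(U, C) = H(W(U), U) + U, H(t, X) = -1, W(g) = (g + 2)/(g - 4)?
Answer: -7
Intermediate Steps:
u = 17 (u = 4 - 1*(-13) = 4 + 13 = 17)
W(g) = (2 + g)/(-4 + g)
z(U, C) = -1 + U
u + z(5, -5)*(-6) = 17 + (-1 + 5)*(-6) = 17 + 4*(-6) = 17 - 24 = -7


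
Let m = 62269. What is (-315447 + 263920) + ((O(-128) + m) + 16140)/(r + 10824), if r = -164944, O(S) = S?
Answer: -7941419521/154120 ≈ -51528.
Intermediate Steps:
(-315447 + 263920) + ((O(-128) + m) + 16140)/(r + 10824) = (-315447 + 263920) + ((-128 + 62269) + 16140)/(-164944 + 10824) = -51527 + (62141 + 16140)/(-154120) = -51527 + 78281*(-1/154120) = -51527 - 78281/154120 = -7941419521/154120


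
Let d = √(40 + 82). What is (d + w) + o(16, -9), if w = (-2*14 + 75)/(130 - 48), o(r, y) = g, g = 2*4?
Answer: 703/82 + √122 ≈ 19.619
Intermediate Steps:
g = 8
o(r, y) = 8
d = √122 ≈ 11.045
w = 47/82 (w = (-28 + 75)/82 = 47*(1/82) = 47/82 ≈ 0.57317)
(d + w) + o(16, -9) = (√122 + 47/82) + 8 = (47/82 + √122) + 8 = 703/82 + √122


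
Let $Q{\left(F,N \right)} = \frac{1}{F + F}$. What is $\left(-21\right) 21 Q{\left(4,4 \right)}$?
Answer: $- \frac{441}{8} \approx -55.125$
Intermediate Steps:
$Q{\left(F,N \right)} = \frac{1}{2 F}$
$\left(-21\right) 21 Q{\left(4,4 \right)} = \left(-21\right) 21 \frac{1}{2 \cdot 4} = - 441 \cdot \frac{1}{2} \cdot \frac{1}{4} = \left(-441\right) \frac{1}{8} = - \frac{441}{8}$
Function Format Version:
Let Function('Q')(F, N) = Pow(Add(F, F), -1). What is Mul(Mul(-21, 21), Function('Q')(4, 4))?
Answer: Rational(-441, 8) ≈ -55.125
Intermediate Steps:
Function('Q')(F, N) = Mul(Rational(1, 2), Pow(F, -1)) (Function('Q')(F, N) = Pow(Mul(2, F), -1) = Mul(Rational(1, 2), Pow(F, -1)))
Mul(Mul(-21, 21), Function('Q')(4, 4)) = Mul(Mul(-21, 21), Mul(Rational(1, 2), Pow(4, -1))) = Mul(-441, Mul(Rational(1, 2), Rational(1, 4))) = Mul(-441, Rational(1, 8)) = Rational(-441, 8)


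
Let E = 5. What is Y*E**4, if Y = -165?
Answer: -103125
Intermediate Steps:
Y*E**4 = -165*5**4 = -165*625 = -103125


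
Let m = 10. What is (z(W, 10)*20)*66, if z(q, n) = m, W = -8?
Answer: 13200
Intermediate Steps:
z(q, n) = 10
(z(W, 10)*20)*66 = (10*20)*66 = 200*66 = 13200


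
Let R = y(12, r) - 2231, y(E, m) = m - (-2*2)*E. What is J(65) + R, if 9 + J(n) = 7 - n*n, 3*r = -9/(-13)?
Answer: -83327/13 ≈ -6409.8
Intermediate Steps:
r = 3/13 (r = (-9/(-13))/3 = (-9*(-1/13))/3 = (1/3)*(9/13) = 3/13 ≈ 0.23077)
y(E, m) = m + 4*E (y(E, m) = m - (-4)*E = m + 4*E)
J(n) = -2 - n**2 (J(n) = -9 + (7 - n*n) = -9 + (7 - n**2) = -2 - n**2)
R = -28376/13 (R = (3/13 + 4*12) - 2231 = (3/13 + 48) - 2231 = 627/13 - 2231 = -28376/13 ≈ -2182.8)
J(65) + R = (-2 - 1*65**2) - 28376/13 = (-2 - 1*4225) - 28376/13 = (-2 - 4225) - 28376/13 = -4227 - 28376/13 = -83327/13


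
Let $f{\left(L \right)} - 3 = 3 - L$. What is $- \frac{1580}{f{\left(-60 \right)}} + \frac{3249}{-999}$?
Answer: $- \frac{11067}{407} \approx -27.192$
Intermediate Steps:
$f{\left(L \right)} = 6 - L$ ($f{\left(L \right)} = 3 - \left(-3 + L\right) = 6 - L$)
$- \frac{1580}{f{\left(-60 \right)}} + \frac{3249}{-999} = - \frac{1580}{6 - -60} + \frac{3249}{-999} = - \frac{1580}{6 + 60} + 3249 \left(- \frac{1}{999}\right) = - \frac{1580}{66} - \frac{361}{111} = \left(-1580\right) \frac{1}{66} - \frac{361}{111} = - \frac{790}{33} - \frac{361}{111} = - \frac{11067}{407}$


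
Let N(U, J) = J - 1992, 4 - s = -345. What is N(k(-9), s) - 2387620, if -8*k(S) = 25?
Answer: -2389263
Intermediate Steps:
s = 349 (s = 4 - 1*(-345) = 4 + 345 = 349)
k(S) = -25/8 (k(S) = -⅛*25 = -25/8)
N(U, J) = -1992 + J
N(k(-9), s) - 2387620 = (-1992 + 349) - 2387620 = -1643 - 2387620 = -2389263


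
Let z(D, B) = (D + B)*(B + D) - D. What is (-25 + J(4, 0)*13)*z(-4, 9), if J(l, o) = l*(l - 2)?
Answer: 2291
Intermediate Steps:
J(l, o) = l*(-2 + l)
z(D, B) = (B + D)² - D (z(D, B) = (B + D)*(B + D) - D = (B + D)² - D)
(-25 + J(4, 0)*13)*z(-4, 9) = (-25 + (4*(-2 + 4))*13)*((9 - 4)² - 1*(-4)) = (-25 + (4*2)*13)*(5² + 4) = (-25 + 8*13)*(25 + 4) = (-25 + 104)*29 = 79*29 = 2291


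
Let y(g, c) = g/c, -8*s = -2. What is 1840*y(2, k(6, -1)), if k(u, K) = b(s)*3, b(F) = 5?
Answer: 736/3 ≈ 245.33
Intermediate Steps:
s = ¼ (s = -⅛*(-2) = ¼ ≈ 0.25000)
k(u, K) = 15 (k(u, K) = 5*3 = 15)
1840*y(2, k(6, -1)) = 1840*(2/15) = 736/3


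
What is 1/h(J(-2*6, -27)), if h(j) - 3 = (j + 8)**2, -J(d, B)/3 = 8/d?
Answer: 1/103 ≈ 0.0097087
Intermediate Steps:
J(d, B) = -24/d
h(j) = 3 + (8 + j)**2 (h(j) = 3 + (j + 8)**2 = 3 + (8 + j)**2)
1/h(J(-2*6, -27)) = 1/(3 + (8 - 24/((-2*6)))**2) = 1/(3 + (8 - 24/(-12))**2) = 1/(3 + (8 - 24*(-1/12))**2) = 1/(3 + (8 + 2)**2) = 1/(3 + 10**2) = 1/(3 + 100) = 1/103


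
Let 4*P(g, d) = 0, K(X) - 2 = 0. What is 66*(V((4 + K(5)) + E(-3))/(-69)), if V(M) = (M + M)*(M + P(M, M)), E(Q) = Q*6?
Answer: -6336/23 ≈ -275.48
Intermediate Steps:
E(Q) = 6*Q
K(X) = 2 (K(X) = 2 + 0 = 2)
P(g, d) = 0 (P(g, d) = (1/4)*0 = 0)
V(M) = 2*M**2 (V(M) = (M + M)*(M + 0) = (2*M)*M = 2*M**2)
66*(V((4 + K(5)) + E(-3))/(-69)) = 66*((2*((4 + 2) + 6*(-3))**2)/(-69)) = 66*((2*(6 - 18)**2)*(-1/69)) = 66*((2*(-12)**2)*(-1/69)) = 66*((2*144)*(-1/69)) = 66*(288*(-1/69)) = 66*(-96/23) = -6336/23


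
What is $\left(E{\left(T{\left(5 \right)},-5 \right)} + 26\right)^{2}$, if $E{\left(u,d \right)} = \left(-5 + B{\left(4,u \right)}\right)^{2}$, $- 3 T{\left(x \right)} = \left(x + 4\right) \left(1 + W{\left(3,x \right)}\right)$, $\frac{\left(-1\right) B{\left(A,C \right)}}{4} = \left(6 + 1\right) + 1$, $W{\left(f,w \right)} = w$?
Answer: $1946025$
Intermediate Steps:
$B{\left(A,C \right)} = -32$ ($B{\left(A,C \right)} = - 4 \left(\left(6 + 1\right) + 1\right) = - 4 \left(7 + 1\right) = \left(-4\right) 8 = -32$)
$T{\left(x \right)} = - \frac{\left(1 + x\right) \left(4 + x\right)}{3}$ ($T{\left(x \right)} = - \frac{\left(x + 4\right) \left(1 + x\right)}{3} = - \frac{\left(4 + x\right) \left(1 + x\right)}{3} = - \frac{\left(1 + x\right) \left(4 + x\right)}{3}$)
$E{\left(u,d \right)} = 1369$ ($E{\left(u,d \right)} = \left(-5 - 32\right)^{2} = \left(-37\right)^{2} = 1369$)
$\left(E{\left(T{\left(5 \right)},-5 \right)} + 26\right)^{2} = \left(1369 + 26\right)^{2} = 1395^{2} = 1946025$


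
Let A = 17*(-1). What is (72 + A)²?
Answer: 3025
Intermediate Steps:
A = -17
(72 + A)² = (72 - 17)² = 55² = 3025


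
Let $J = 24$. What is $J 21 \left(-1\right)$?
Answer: $-504$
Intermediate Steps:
$J 21 \left(-1\right) = 24 \cdot 21 \left(-1\right) = 504 \left(-1\right) = -504$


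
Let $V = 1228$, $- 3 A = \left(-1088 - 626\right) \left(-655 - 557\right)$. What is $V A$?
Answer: $-850335968$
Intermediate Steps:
$A = -692456$ ($A = - \frac{\left(-1088 - 626\right) \left(-655 - 557\right)}{3} = - \frac{\left(-1714\right) \left(-1212\right)}{3} = \left(- \frac{1}{3}\right) 2077368 = -692456$)
$V A = 1228 \left(-692456\right) = -850335968$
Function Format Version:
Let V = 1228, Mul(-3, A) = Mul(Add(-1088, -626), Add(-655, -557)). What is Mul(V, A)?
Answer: -850335968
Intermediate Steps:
A = -692456 (A = Mul(Rational(-1, 3), Mul(Add(-1088, -626), Add(-655, -557))) = Mul(Rational(-1, 3), Mul(-1714, -1212)) = Mul(Rational(-1, 3), 2077368) = -692456)
Mul(V, A) = Mul(1228, -692456) = -850335968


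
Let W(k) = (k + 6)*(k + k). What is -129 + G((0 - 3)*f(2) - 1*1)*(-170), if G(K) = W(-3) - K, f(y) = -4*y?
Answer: 6841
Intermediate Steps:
W(k) = 2*k*(6 + k) (W(k) = (6 + k)*(2*k) = 2*k*(6 + k))
G(K) = -18 - K (G(K) = 2*(-3)*(6 - 3) - K = 2*(-3)*3 - K = -18 - K)
-129 + G((0 - 3)*f(2) - 1*1)*(-170) = -129 + (-18 - ((0 - 3)*(-4*2) - 1*1))*(-170) = -129 + (-18 - (-3*(-8) - 1))*(-170) = -129 + (-18 - (24 - 1))*(-170) = -129 + (-18 - 1*23)*(-170) = -129 + (-18 - 23)*(-170) = -129 - 41*(-170) = -129 + 6970 = 6841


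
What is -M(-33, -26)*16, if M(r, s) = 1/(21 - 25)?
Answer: 4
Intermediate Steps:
M(r, s) = -¼ (M(r, s) = 1/(-4) = -¼)
-M(-33, -26)*16 = -(-1)*16/4 = -1*(-4) = 4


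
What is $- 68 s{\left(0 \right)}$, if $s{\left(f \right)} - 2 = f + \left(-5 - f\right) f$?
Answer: $-136$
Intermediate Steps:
$s{\left(f \right)} = 2 + f + f \left(-5 - f\right)$ ($s{\left(f \right)} = 2 + \left(f + \left(-5 - f\right) f\right) = 2 + \left(f + f \left(-5 - f\right)\right) = 2 + f + f \left(-5 - f\right)$)
$- 68 s{\left(0 \right)} = - 68 \left(2 - 0^{2} - 0\right) = - 68 \left(2 - 0 + 0\right) = - 68 \left(2 + 0 + 0\right) = \left(-68\right) 2 = -136$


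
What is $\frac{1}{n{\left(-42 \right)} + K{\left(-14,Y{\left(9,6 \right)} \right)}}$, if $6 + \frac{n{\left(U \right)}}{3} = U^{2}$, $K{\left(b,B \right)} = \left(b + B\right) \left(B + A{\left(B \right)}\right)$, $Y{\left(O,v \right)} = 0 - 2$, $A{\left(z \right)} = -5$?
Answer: $\frac{1}{5386} \approx 0.00018567$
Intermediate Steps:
$Y{\left(O,v \right)} = -2$ ($Y{\left(O,v \right)} = 0 - 2 = -2$)
$K{\left(b,B \right)} = \left(-5 + B\right) \left(B + b\right)$ ($K{\left(b,B \right)} = \left(b + B\right) \left(B - 5\right) = \left(B + b\right) \left(-5 + B\right) = \left(-5 + B\right) \left(B + b\right)$)
$n{\left(U \right)} = -18 + 3 U^{2}$
$\frac{1}{n{\left(-42 \right)} + K{\left(-14,Y{\left(9,6 \right)} \right)}} = \frac{1}{\left(-18 + 3 \left(-42\right)^{2}\right) - \left(-108 - 4\right)} = \frac{1}{\left(-18 + 3 \cdot 1764\right) + \left(4 + 10 + 70 + 28\right)} = \frac{1}{\left(-18 + 5292\right) + 112} = \frac{1}{5274 + 112} = \frac{1}{5386}$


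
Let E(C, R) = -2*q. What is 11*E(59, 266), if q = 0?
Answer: 0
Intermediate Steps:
E(C, R) = 0 (E(C, R) = -2*0 = 0)
11*E(59, 266) = 11*0 = 0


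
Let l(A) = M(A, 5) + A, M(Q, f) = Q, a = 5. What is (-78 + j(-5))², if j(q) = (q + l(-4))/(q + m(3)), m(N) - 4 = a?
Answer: 105625/16 ≈ 6601.6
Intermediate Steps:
m(N) = 9 (m(N) = 4 + 5 = 9)
l(A) = 2*A (l(A) = A + A = 2*A)
j(q) = (-8 + q)/(9 + q) (j(q) = (q + 2*(-4))/(q + 9) = (q - 8)/(9 + q) = (-8 + q)/(9 + q))
(-78 + j(-5))² = (-78 + (-8 - 5)/(9 - 5))² = (-78 - 13/4)² = (-325/4)² = 105625/16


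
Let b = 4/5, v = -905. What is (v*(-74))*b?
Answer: 53576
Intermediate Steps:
b = ⅘ (b = 4*(⅕) = ⅘ ≈ 0.80000)
(v*(-74))*b = -905*(-74)*(⅘) = 66970*(⅘) = 53576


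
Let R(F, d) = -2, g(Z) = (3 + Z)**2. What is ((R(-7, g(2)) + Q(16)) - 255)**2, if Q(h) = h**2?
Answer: 1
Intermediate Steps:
((R(-7, g(2)) + Q(16)) - 255)**2 = ((-2 + 16**2) - 255)**2 = ((-2 + 256) - 255)**2 = (254 - 255)**2 = (-1)**2 = 1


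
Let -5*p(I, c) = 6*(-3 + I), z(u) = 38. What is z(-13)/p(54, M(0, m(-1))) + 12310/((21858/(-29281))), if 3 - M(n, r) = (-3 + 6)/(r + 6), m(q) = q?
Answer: -9191798390/557379 ≈ -16491.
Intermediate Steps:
M(n, r) = 3 - 3/(6 + r) (M(n, r) = 3 - (-3 + 6)/(r + 6) = 3 - 3/(6 + r))
p(I, c) = 18/5 - 6*I/5 (p(I, c) = -6*(-3 + I)/5 = -(-18 + 6*I)/5 = 18/5 - 6*I/5)
z(-13)/p(54, M(0, m(-1))) + 12310/((21858/(-29281))) = 38/(18/5 - 6/5*54) + 12310/((21858/(-29281))) = 38/(18/5 - 324/5) + 12310/((21858*(-1/29281))) = 38/(-306/5) + 12310/(-21858/29281) = 38*(-5/306) + 12310*(-29281/21858) = -95/153 - 180224555/10929 = -9191798390/557379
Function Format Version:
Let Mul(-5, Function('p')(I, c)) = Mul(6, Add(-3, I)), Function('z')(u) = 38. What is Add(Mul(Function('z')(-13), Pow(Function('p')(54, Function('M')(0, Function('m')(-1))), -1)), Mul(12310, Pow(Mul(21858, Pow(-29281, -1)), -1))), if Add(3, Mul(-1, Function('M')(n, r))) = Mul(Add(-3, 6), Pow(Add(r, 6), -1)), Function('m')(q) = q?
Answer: Rational(-9191798390, 557379) ≈ -16491.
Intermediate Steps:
Function('M')(n, r) = Add(3, Mul(-3, Pow(Add(6, r), -1))) (Function('M')(n, r) = Add(3, Mul(-1, Mul(Add(-3, 6), Pow(Add(r, 6), -1)))) = Add(3, Mul(-1, Mul(3, Pow(Add(6, r), -1)))) = Add(3, Mul(-3, Pow(Add(6, r), -1))))
Function('p')(I, c) = Add(Rational(18, 5), Mul(Rational(-6, 5), I)) (Function('p')(I, c) = Mul(Rational(-1, 5), Mul(6, Add(-3, I))) = Mul(Rational(-1, 5), Add(-18, Mul(6, I))) = Add(Rational(18, 5), Mul(Rational(-6, 5), I)))
Add(Mul(Function('z')(-13), Pow(Function('p')(54, Function('M')(0, Function('m')(-1))), -1)), Mul(12310, Pow(Mul(21858, Pow(-29281, -1)), -1))) = Add(Mul(38, Pow(Add(Rational(18, 5), Mul(Rational(-6, 5), 54)), -1)), Mul(12310, Pow(Mul(21858, Pow(-29281, -1)), -1))) = Add(Mul(38, Pow(Add(Rational(18, 5), Rational(-324, 5)), -1)), Mul(12310, Pow(Mul(21858, Rational(-1, 29281)), -1))) = Add(Mul(38, Pow(Rational(-306, 5), -1)), Mul(12310, Pow(Rational(-21858, 29281), -1))) = Add(Mul(38, Rational(-5, 306)), Mul(12310, Rational(-29281, 21858))) = Add(Rational(-95, 153), Rational(-180224555, 10929)) = Rational(-9191798390, 557379)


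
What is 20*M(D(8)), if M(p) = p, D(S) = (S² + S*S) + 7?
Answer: 2700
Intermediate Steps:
D(S) = 7 + 2*S² (D(S) = (S² + S²) + 7 = 2*S² + 7 = 7 + 2*S²)
20*M(D(8)) = 20*(7 + 2*8²) = 20*(7 + 2*64) = 20*(7 + 128) = 20*135 = 2700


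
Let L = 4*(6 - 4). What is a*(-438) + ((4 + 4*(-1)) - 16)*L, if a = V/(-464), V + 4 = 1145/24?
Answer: -160991/1856 ≈ -86.741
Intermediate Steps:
V = 1049/24 (V = -4 + 1145/24 = 1049/24 ≈ 43.708)
L = 8 (L = 4*2 = 8)
a = -1049/11136 (a = (1049/24)/(-464) = (1049/24)*(-1/464) = -1049/11136 ≈ -0.094199)
a*(-438) + ((4 + 4*(-1)) - 16)*L = -1049/11136*(-438) + ((4 + 4*(-1)) - 16)*8 = 76577/1856 + ((4 - 4) - 16)*8 = 76577/1856 + (0 - 16)*8 = 76577/1856 - 16*8 = 76577/1856 - 128 = -160991/1856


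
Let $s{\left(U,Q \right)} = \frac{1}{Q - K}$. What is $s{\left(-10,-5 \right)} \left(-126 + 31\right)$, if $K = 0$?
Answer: $19$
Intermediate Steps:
$s{\left(U,Q \right)} = \frac{1}{Q}$ ($s{\left(U,Q \right)} = \frac{1}{Q - 0} = \frac{1}{Q + 0} = \frac{1}{Q}$)
$s{\left(-10,-5 \right)} \left(-126 + 31\right) = \frac{-126 + 31}{-5} = \left(- \frac{1}{5}\right) \left(-95\right) = 19$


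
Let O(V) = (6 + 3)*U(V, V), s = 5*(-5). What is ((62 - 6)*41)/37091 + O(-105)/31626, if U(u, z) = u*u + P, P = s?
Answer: 208034572/65168887 ≈ 3.1922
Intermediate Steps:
s = -25
P = -25
U(u, z) = -25 + u² (U(u, z) = u*u - 25 = u² - 25 = -25 + u²)
O(V) = -225 + 9*V² (O(V) = (6 + 3)*(-25 + V²) = 9*(-25 + V²) = -225 + 9*V²)
((62 - 6)*41)/37091 + O(-105)/31626 = ((62 - 6)*41)/37091 + (-225 + 9*(-105)²)/31626 = (56*41)*(1/37091) + (-225 + 9*11025)*(1/31626) = 2296*(1/37091) + (-225 + 99225)*(1/31626) = 2296/37091 + 99000*(1/31626) = 2296/37091 + 5500/1757 = 208034572/65168887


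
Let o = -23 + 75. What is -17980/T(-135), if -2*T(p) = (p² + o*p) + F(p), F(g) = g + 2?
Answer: 4495/1384 ≈ 3.2478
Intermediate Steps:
F(g) = 2 + g
o = 52
T(p) = -1 - 53*p/2 - p²/2 (T(p) = -((p² + 52*p) + (2 + p))/2 = -(2 + p² + 53*p)/2 = -1 - 53*p/2 - p²/2)
-17980/T(-135) = -17980/(-1 - 53/2*(-135) - ½*(-135)²) = -17980/(-1 + 7155/2 - ½*18225) = -17980/(-1 + 7155/2 - 18225/2) = -17980/(-5536) = -17980*(-1/5536) = 4495/1384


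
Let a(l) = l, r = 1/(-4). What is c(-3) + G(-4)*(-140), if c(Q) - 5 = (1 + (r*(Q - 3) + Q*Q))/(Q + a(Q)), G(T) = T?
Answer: 6757/12 ≈ 563.08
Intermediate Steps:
r = -¼ ≈ -0.25000
c(Q) = 5 + (7/4 + Q² - Q/4)/(2*Q) (c(Q) = 5 + (1 + (-(Q - 3)/4 + Q*Q))/(Q + Q) = 5 + (1 + (-(-3 + Q)/4 + Q²))/((2*Q)) = 5 + (1 + ((¾ - Q/4) + Q²))*(1/(2*Q)) = 5 + (1 + (¾ + Q² - Q/4))*(1/(2*Q)) = 5 + (7/4 + Q² - Q/4)*(1/(2*Q)) = 5 + (7/4 + Q² - Q/4)/(2*Q))
c(-3) + G(-4)*(-140) = (39/8 + (½)*(-3) + (7/8)/(-3)) - 4*(-140) = (39/8 - 3/2 + (7/8)*(-⅓)) + 560 = (39/8 - 3/2 - 7/24) + 560 = 37/12 + 560 = 6757/12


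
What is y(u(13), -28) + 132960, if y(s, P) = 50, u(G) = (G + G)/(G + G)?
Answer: 133010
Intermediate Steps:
u(G) = 1 (u(G) = (2*G)/((2*G)) = (2*G)*(1/(2*G)) = 1)
y(u(13), -28) + 132960 = 50 + 132960 = 133010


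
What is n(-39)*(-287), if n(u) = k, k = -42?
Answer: 12054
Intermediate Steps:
n(u) = -42
n(-39)*(-287) = -42*(-287) = 12054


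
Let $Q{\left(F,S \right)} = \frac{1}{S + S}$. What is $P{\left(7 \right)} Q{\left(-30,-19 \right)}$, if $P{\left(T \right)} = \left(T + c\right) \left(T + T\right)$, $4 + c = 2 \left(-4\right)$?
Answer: $\frac{35}{19} \approx 1.8421$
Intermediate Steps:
$c = -12$ ($c = -4 + 2 \left(-4\right) = -4 - 8 = -12$)
$Q{\left(F,S \right)} = \frac{1}{2 S}$
$P{\left(T \right)} = 2 T \left(-12 + T\right)$ ($P{\left(T \right)} = \left(T - 12\right) \left(T + T\right) = \left(-12 + T\right) 2 T = 2 T \left(-12 + T\right)$)
$P{\left(7 \right)} Q{\left(-30,-19 \right)} = 2 \cdot 7 \left(-12 + 7\right) \frac{1}{2 \left(-19\right)} = 2 \cdot 7 \left(-5\right) \frac{1}{2} \left(- \frac{1}{19}\right) = \left(-70\right) \left(- \frac{1}{38}\right) = \frac{35}{19}$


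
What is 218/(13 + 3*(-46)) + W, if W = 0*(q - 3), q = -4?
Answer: -218/125 ≈ -1.7440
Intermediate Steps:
W = 0 (W = 0*(-4 - 3) = 0*(-7) = 0)
218/(13 + 3*(-46)) + W = 218/(13 + 3*(-46)) + 0 = 218/(13 - 138) + 0 = 218/(-125) + 0 = -1/125*218 + 0 = -218/125 + 0 = -218/125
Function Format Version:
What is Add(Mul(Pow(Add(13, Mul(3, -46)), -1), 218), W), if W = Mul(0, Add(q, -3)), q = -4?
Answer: Rational(-218, 125) ≈ -1.7440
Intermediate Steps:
W = 0 (W = Mul(0, Add(-4, -3)) = Mul(0, -7) = 0)
Add(Mul(Pow(Add(13, Mul(3, -46)), -1), 218), W) = Add(Mul(Pow(Add(13, Mul(3, -46)), -1), 218), 0) = Add(Mul(Pow(Add(13, -138), -1), 218), 0) = Add(Mul(Pow(-125, -1), 218), 0) = Add(Mul(Rational(-1, 125), 218), 0) = Add(Rational(-218, 125), 0) = Rational(-218, 125)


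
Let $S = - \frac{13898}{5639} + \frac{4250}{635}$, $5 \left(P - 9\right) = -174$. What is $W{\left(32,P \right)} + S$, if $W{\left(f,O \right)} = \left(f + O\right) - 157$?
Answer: $- \frac{524838842}{3580765} \approx -146.57$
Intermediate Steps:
$P = - \frac{129}{5}$ ($P = 9 + \frac{1}{5} \left(-174\right) = 9 - \frac{174}{5} = - \frac{129}{5} \approx -25.8$)
$W{\left(f,O \right)} = -157 + O + f$ ($W{\left(f,O \right)} = \left(O + f\right) - 157 = -157 + O + f$)
$S = \frac{3028104}{716153}$ ($S = \left(-13898\right) \frac{1}{5639} + 4250 \cdot \frac{1}{635} = - \frac{13898}{5639} + \frac{850}{127} = \frac{3028104}{716153} \approx 4.2283$)
$W{\left(32,P \right)} + S = \left(-157 - \frac{129}{5} + 32\right) + \frac{3028104}{716153} = - \frac{754}{5} + \frac{3028104}{716153} = - \frac{524838842}{3580765}$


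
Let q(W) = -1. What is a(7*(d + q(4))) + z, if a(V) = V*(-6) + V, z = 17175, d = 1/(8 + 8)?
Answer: 275325/16 ≈ 17208.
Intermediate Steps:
d = 1/16 ≈ 0.062500
a(V) = -5*V (a(V) = -6*V + V = -5*V)
a(7*(d + q(4))) + z = -35*(1/16 - 1) + 17175 = -35*(-15)/16 + 17175 = -5*(-105/16) + 17175 = 525/16 + 17175 = 275325/16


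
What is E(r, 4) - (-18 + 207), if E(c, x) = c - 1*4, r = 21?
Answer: -172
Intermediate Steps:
E(c, x) = -4 + c (E(c, x) = c - 4 = -4 + c)
E(r, 4) - (-18 + 207) = (-4 + 21) - (-18 + 207) = 17 - 1*189 = 17 - 189 = -172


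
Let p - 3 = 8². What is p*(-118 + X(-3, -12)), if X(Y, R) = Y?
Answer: -8107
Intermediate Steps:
p = 67 (p = 3 + 8² = 3 + 64 = 67)
p*(-118 + X(-3, -12)) = 67*(-118 - 3) = 67*(-121) = -8107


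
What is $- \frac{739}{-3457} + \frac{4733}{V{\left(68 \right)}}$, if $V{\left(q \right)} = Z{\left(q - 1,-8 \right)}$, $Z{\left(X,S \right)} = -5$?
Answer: $- \frac{16358286}{17285} \approx -946.39$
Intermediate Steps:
$V{\left(q \right)} = -5$
$- \frac{739}{-3457} + \frac{4733}{V{\left(68 \right)}} = - \frac{739}{-3457} + \frac{4733}{-5} = \left(-739\right) \left(- \frac{1}{3457}\right) + 4733 \left(- \frac{1}{5}\right) = \frac{739}{3457} - \frac{4733}{5} = - \frac{16358286}{17285}$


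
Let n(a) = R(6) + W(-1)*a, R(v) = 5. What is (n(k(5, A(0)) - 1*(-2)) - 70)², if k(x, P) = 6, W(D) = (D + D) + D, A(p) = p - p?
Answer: 7921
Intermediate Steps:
A(p) = 0
W(D) = 3*D (W(D) = 2*D + D = 3*D)
n(a) = 5 - 3*a (n(a) = 5 + (3*(-1))*a = 5 - 3*a)
(n(k(5, A(0)) - 1*(-2)) - 70)² = ((5 - 3*(6 - 1*(-2))) - 70)² = ((5 - 3*(6 + 2)) - 70)² = ((5 - 3*8) - 70)² = ((5 - 24) - 70)² = (-19 - 70)² = (-89)² = 7921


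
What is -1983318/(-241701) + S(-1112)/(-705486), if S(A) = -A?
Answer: 233155718506/28419445281 ≈ 8.2041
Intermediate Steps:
-1983318/(-241701) + S(-1112)/(-705486) = -1983318/(-241701) - 1*(-1112)/(-705486) = -1983318*(-1/241701) + 1112*(-1/705486) = 661106/80567 - 556/352743 = 233155718506/28419445281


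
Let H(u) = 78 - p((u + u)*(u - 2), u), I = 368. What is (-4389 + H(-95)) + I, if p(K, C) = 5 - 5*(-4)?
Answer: -3968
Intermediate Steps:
p(K, C) = 25 (p(K, C) = 5 + 20 = 25)
H(u) = 53 (H(u) = 78 - 1*25 = 78 - 25 = 53)
(-4389 + H(-95)) + I = (-4389 + 53) + 368 = -4336 + 368 = -3968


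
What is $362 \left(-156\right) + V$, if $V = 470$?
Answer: $-56002$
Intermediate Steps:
$362 \left(-156\right) + V = 362 \left(-156\right) + 470 = -56472 + 470 = -56002$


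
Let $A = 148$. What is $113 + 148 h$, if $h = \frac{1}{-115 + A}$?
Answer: $\frac{3877}{33} \approx 117.48$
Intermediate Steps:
$h = \frac{1}{33}$ ($h = \frac{1}{-115 + 148} = \frac{1}{33} \approx 0.030303$)
$113 + 148 h = 113 + 148 \cdot \frac{1}{33} = 113 + \frac{148}{33} = \frac{3877}{33}$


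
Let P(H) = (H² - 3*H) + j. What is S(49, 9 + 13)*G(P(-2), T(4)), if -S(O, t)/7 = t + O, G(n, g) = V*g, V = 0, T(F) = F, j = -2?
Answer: 0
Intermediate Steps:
P(H) = -2 + H² - 3*H (P(H) = (H² - 3*H) - 2 = -2 + H² - 3*H)
G(n, g) = 0 (G(n, g) = 0*g = 0)
S(O, t) = -7*O - 7*t (S(O, t) = -7*(t + O) = -7*(O + t) = -7*O - 7*t)
S(49, 9 + 13)*G(P(-2), T(4)) = (-7*49 - 7*(9 + 13))*0 = (-343 - 7*22)*0 = (-343 - 154)*0 = -497*0 = 0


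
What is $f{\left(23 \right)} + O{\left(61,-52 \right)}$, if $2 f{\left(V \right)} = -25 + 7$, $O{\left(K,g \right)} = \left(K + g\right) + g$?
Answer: $-52$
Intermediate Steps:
$O{\left(K,g \right)} = K + 2 g$
$f{\left(V \right)} = -9$ ($f{\left(V \right)} = \frac{-25 + 7}{2} = \frac{1}{2} \left(-18\right) = -9$)
$f{\left(23 \right)} + O{\left(61,-52 \right)} = -9 + \left(61 + 2 \left(-52\right)\right) = -9 + \left(61 - 104\right) = -9 - 43 = -52$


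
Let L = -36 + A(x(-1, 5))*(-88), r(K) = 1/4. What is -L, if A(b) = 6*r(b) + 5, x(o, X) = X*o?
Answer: 608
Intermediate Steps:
r(K) = 1/4 (r(K) = 1*(1/4) = 1/4)
A(b) = 13/2 (A(b) = 6*(1/4) + 5 = 3/2 + 5 = 13/2)
L = -608 (L = -36 + (13/2)*(-88) = -36 - 572 = -608)
-L = -1*(-608) = 608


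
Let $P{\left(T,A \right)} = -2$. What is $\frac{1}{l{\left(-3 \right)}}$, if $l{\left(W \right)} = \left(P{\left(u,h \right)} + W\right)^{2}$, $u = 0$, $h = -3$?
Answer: $\frac{1}{25} \approx 0.04$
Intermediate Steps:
$l{\left(W \right)} = \left(-2 + W\right)^{2}$
$\frac{1}{l{\left(-3 \right)}} = \frac{1}{\left(-2 - 3\right)^{2}} = \frac{1}{\left(-5\right)^{2}} = \frac{1}{25}$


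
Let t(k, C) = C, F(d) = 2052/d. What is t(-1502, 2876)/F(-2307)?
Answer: -552911/171 ≈ -3233.4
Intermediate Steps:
t(-1502, 2876)/F(-2307) = 2876/((2052/(-2307))) = 2876/((2052*(-1/2307))) = 2876/(-684/769) = 2876*(-769/684) = -552911/171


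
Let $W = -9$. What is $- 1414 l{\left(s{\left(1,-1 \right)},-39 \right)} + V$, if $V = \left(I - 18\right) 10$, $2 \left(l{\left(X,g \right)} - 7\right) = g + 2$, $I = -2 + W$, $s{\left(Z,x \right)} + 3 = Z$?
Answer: $15971$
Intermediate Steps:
$s{\left(Z,x \right)} = -3 + Z$
$I = -11$ ($I = -2 - 9 = -11$)
$l{\left(X,g \right)} = 8 + \frac{g}{2}$ ($l{\left(X,g \right)} = 7 + \frac{g + 2}{2} = 7 + \frac{2 + g}{2} = 7 + \left(1 + \frac{g}{2}\right) = 8 + \frac{g}{2}$)
$V = -290$ ($V = \left(-11 - 18\right) 10 = \left(-29\right) 10 = -290$)
$- 1414 l{\left(s{\left(1,-1 \right)},-39 \right)} + V = - 1414 \left(8 + \frac{1}{2} \left(-39\right)\right) - 290 = - 1414 \left(8 - \frac{39}{2}\right) - 290 = \left(-1414\right) \left(- \frac{23}{2}\right) - 290 = 16261 - 290 = 15971$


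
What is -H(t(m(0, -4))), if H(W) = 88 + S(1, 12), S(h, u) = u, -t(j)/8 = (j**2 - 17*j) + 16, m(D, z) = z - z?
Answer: -100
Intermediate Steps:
m(D, z) = 0
t(j) = -128 - 8*j**2 + 136*j (t(j) = -8*((j**2 - 17*j) + 16) = -8*(16 + j**2 - 17*j) = -128 - 8*j**2 + 136*j)
H(W) = 100 (H(W) = 88 + 12 = 100)
-H(t(m(0, -4))) = -1*100 = -100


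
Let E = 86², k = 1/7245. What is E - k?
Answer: 53584019/7245 ≈ 7396.0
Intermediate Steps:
k = 1/7245 ≈ 0.00013803
E = 7396
E - k = 7396 - 1*1/7245 = 7396 - 1/7245 = 53584019/7245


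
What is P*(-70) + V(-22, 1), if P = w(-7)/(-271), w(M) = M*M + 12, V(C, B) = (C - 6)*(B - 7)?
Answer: 49798/271 ≈ 183.76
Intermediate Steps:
V(C, B) = (-7 + B)*(-6 + C) (V(C, B) = (-6 + C)*(-7 + B) = (-7 + B)*(-6 + C))
w(M) = 12 + M² (w(M) = M² + 12 = 12 + M²)
P = -61/271 (P = (12 + (-7)²)/(-271) = (12 + 49)*(-1/271) = 61*(-1/271) = -61/271 ≈ -0.22509)
P*(-70) + V(-22, 1) = -61/271*(-70) + (42 - 7*(-22) - 6*1 + 1*(-22)) = 4270/271 + (42 + 154 - 6 - 22) = 4270/271 + 168 = 49798/271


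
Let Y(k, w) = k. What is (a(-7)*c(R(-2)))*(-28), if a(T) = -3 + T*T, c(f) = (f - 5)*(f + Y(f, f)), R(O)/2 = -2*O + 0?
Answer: -61824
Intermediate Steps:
R(O) = -4*O (R(O) = 2*(-2*O + 0) = 2*(-2*O) = -4*O)
c(f) = 2*f*(-5 + f) (c(f) = (f - 5)*(f + f) = (-5 + f)*(2*f) = 2*f*(-5 + f))
a(T) = -3 + T**2
(a(-7)*c(R(-2)))*(-28) = ((-3 + (-7)**2)*(2*(-4*(-2))*(-5 - 4*(-2))))*(-28) = ((-3 + 49)*(2*8*(-5 + 8)))*(-28) = (46*(2*8*3))*(-28) = (46*48)*(-28) = 2208*(-28) = -61824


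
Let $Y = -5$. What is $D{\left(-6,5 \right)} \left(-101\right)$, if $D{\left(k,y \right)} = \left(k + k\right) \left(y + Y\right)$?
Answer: $0$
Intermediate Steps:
$D{\left(k,y \right)} = 2 k \left(-5 + y\right)$ ($D{\left(k,y \right)} = \left(k + k\right) \left(y - 5\right) = 2 k \left(-5 + y\right)$)
$D{\left(-6,5 \right)} \left(-101\right) = 2 \left(-6\right) \left(-5 + 5\right) \left(-101\right) = 2 \left(-6\right) 0 \left(-101\right) = 0 \left(-101\right) = 0$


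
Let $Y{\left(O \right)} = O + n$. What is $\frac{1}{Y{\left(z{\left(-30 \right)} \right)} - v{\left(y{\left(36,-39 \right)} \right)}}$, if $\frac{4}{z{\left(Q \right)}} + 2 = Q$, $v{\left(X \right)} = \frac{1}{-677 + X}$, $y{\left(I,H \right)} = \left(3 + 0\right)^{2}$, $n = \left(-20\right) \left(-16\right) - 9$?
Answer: $\frac{1336}{415331} \approx 0.0032167$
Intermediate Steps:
$n = 311$ ($n = 320 - 9 = 311$)
$y{\left(I,H \right)} = 9$ ($y{\left(I,H \right)} = 3^{2} = 9$)
$z{\left(Q \right)} = \frac{4}{-2 + Q}$
$Y{\left(O \right)} = 311 + O$ ($Y{\left(O \right)} = O + 311 = 311 + O$)
$\frac{1}{Y{\left(z{\left(-30 \right)} \right)} - v{\left(y{\left(36,-39 \right)} \right)}} = \frac{1}{\left(311 + \frac{4}{-2 - 30}\right) - \frac{1}{-677 + 9}} = \frac{1}{\left(311 + \frac{4}{-32}\right) - \frac{1}{-668}} = \frac{1}{\left(311 + 4 \left(- \frac{1}{32}\right)\right) - - \frac{1}{668}} = \frac{1}{\left(311 - \frac{1}{8}\right) + \frac{1}{668}} = \frac{1}{\frac{2487}{8} + \frac{1}{668}} = \frac{1}{\frac{415331}{1336}} = \frac{1336}{415331}$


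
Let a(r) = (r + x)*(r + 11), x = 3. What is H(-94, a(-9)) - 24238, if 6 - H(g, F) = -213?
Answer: -24019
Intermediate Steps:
a(r) = (3 + r)*(11 + r) (a(r) = (r + 3)*(r + 11) = (3 + r)*(11 + r))
H(g, F) = 219 (H(g, F) = 6 - 1*(-213) = 6 + 213 = 219)
H(-94, a(-9)) - 24238 = 219 - 24238 = -24019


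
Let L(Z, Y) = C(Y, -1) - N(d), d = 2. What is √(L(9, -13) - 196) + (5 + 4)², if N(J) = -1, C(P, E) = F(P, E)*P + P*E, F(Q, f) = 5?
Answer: 81 + I*√247 ≈ 81.0 + 15.716*I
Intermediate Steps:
C(P, E) = 5*P + E*P (C(P, E) = 5*P + P*E = 5*P + E*P)
L(Z, Y) = 1 + 4*Y (L(Z, Y) = Y*(5 - 1) - 1*(-1) = Y*4 + 1 = 4*Y + 1 = 1 + 4*Y)
√(L(9, -13) - 196) + (5 + 4)² = √((1 + 4*(-13)) - 196) + (5 + 4)² = √((1 - 52) - 196) + 9² = √(-51 - 196) + 81 = √(-247) + 81 = I*√247 + 81 = 81 + I*√247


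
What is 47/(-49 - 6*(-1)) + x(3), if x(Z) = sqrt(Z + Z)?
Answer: -47/43 + sqrt(6) ≈ 1.3565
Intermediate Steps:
x(Z) = sqrt(2)*sqrt(Z) (x(Z) = sqrt(2*Z) = sqrt(2)*sqrt(Z))
47/(-49 - 6*(-1)) + x(3) = 47/(-49 - 6*(-1)) + sqrt(2)*sqrt(3) = 47/(-49 + 6) + sqrt(6) = 47/(-43) + sqrt(6) = -1/43*47 + sqrt(6) = -47/43 + sqrt(6)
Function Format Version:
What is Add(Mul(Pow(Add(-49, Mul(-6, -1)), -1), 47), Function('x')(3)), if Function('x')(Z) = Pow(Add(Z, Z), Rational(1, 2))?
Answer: Add(Rational(-47, 43), Pow(6, Rational(1, 2))) ≈ 1.3565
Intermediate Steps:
Function('x')(Z) = Mul(Pow(2, Rational(1, 2)), Pow(Z, Rational(1, 2))) (Function('x')(Z) = Pow(Mul(2, Z), Rational(1, 2)) = Mul(Pow(2, Rational(1, 2)), Pow(Z, Rational(1, 2))))
Add(Mul(Pow(Add(-49, Mul(-6, -1)), -1), 47), Function('x')(3)) = Add(Mul(Pow(Add(-49, Mul(-6, -1)), -1), 47), Mul(Pow(2, Rational(1, 2)), Pow(3, Rational(1, 2)))) = Add(Mul(Pow(Add(-49, 6), -1), 47), Pow(6, Rational(1, 2))) = Add(Mul(Pow(-43, -1), 47), Pow(6, Rational(1, 2))) = Add(Mul(Rational(-1, 43), 47), Pow(6, Rational(1, 2))) = Add(Rational(-47, 43), Pow(6, Rational(1, 2)))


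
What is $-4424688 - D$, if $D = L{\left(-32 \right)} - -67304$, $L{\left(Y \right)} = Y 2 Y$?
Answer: $-4494040$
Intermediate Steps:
$L{\left(Y \right)} = 2 Y^{2}$ ($L{\left(Y \right)} = 2 Y Y = 2 Y^{2}$)
$D = 69352$ ($D = 2 \left(-32\right)^{2} - -67304 = 2 \cdot 1024 + 67304 = 2048 + 67304 = 69352$)
$-4424688 - D = -4424688 - 69352 = -4494040$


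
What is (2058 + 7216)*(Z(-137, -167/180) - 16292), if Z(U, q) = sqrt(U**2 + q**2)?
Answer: -151092008 + 4637*sqrt(608143489)/90 ≈ -1.4982e+8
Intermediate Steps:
(2058 + 7216)*(Z(-137, -167/180) - 16292) = (2058 + 7216)*(sqrt((-137)**2 + (-167/180)**2) - 16292) = 9274*(sqrt(18769 + (-167*1/180)**2) - 16292) = 9274*(sqrt(18769 + (-167/180)**2) - 16292) = 9274*(sqrt(18769 + 27889/32400) - 16292) = 9274*(sqrt(608143489/32400) - 16292) = 9274*(sqrt(608143489)/180 - 16292) = 9274*(-16292 + sqrt(608143489)/180) = -151092008 + 4637*sqrt(608143489)/90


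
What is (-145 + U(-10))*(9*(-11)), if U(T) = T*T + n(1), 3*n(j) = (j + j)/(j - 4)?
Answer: 4477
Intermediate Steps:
n(j) = 2*j/(3*(-4 + j)) (n(j) = ((j + j)/(j - 4))/3 = ((2*j)/(-4 + j))/3 = (2*j/(-4 + j))/3 = 2*j/(3*(-4 + j)))
U(T) = -2/9 + T**2 (U(T) = T*T + (2/3)*1/(-4 + 1) = T**2 + (2/3)*1/(-3) = T**2 + (2/3)*1*(-1/3) = T**2 - 2/9 = -2/9 + T**2)
(-145 + U(-10))*(9*(-11)) = (-145 + (-2/9 + (-10)**2))*(9*(-11)) = (-145 + (-2/9 + 100))*(-99) = (-145 + 898/9)*(-99) = -407/9*(-99) = 4477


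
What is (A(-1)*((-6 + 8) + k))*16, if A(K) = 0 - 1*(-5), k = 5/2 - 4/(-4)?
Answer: 440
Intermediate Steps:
k = 7/2 (k = 5*(½) - 4*(-¼) = 5/2 + 1 = 7/2 ≈ 3.5000)
A(K) = 5 (A(K) = 0 + 5 = 5)
(A(-1)*((-6 + 8) + k))*16 = (5*((-6 + 8) + 7/2))*16 = (5*(2 + 7/2))*16 = (5*(11/2))*16 = (55/2)*16 = 440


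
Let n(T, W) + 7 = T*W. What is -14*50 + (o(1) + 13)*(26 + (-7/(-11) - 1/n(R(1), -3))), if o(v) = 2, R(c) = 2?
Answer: -42800/143 ≈ -299.30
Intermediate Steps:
n(T, W) = -7 + T*W
-14*50 + (o(1) + 13)*(26 + (-7/(-11) - 1/n(R(1), -3))) = -14*50 + (2 + 13)*(26 + (-7/(-11) - 1/(-7 + 2*(-3)))) = -700 + 15*(26 + (-7*(-1/11) - 1/(-7 - 6))) = -700 + 15*(26 + (7/11 - 1/(-13))) = -700 + 15*(26 + (7/11 - 1*(-1/13))) = -700 + 15*(26 + (7/11 + 1/13)) = -700 + 15*(26 + 102/143) = -700 + 15*(3820/143) = -700 + 57300/143 = -42800/143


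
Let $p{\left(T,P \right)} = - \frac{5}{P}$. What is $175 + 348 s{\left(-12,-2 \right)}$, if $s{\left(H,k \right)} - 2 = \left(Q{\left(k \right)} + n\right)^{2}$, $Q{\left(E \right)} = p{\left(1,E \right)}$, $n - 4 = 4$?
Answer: $39238$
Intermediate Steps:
$n = 8$ ($n = 4 + 4 = 8$)
$Q{\left(E \right)} = - \frac{5}{E}$
$s{\left(H,k \right)} = 2 + \left(8 - \frac{5}{k}\right)^{2}$ ($s{\left(H,k \right)} = 2 + \left(- \frac{5}{k} + 8\right)^{2} = 2 + \left(8 - \frac{5}{k}\right)^{2}$)
$175 + 348 s{\left(-12,-2 \right)} = 175 + 348 \left(66 - \frac{80}{-2} + \frac{25}{4}\right) = 175 + 348 \left(66 - -40 + 25 \cdot \frac{1}{4}\right) = 175 + 348 \left(66 + 40 + \frac{25}{4}\right) = 175 + 348 \cdot \frac{449}{4} = 175 + 39063 = 39238$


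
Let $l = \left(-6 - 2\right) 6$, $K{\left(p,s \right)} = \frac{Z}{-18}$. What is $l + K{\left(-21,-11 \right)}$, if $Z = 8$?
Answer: $- \frac{436}{9} \approx -48.444$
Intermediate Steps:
$K{\left(p,s \right)} = - \frac{4}{9}$ ($K{\left(p,s \right)} = \frac{8}{-18} = 8 \left(- \frac{1}{18}\right) = - \frac{4}{9}$)
$l = -48$ ($l = \left(-8\right) 6 = -48$)
$l + K{\left(-21,-11 \right)} = -48 - \frac{4}{9} = - \frac{436}{9}$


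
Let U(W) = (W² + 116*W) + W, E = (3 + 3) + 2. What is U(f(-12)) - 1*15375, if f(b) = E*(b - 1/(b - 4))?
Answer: -69713/4 ≈ -17428.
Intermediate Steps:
E = 8 (E = 6 + 2 = 8)
f(b) = -8/(-4 + b) + 8*b (f(b) = 8*(b - 1/(b - 4)) = 8*(b - 1/(-4 + b)) = -8/(-4 + b) + 8*b)
U(W) = W² + 117*W
U(f(-12)) - 1*15375 = (8*(-1 + (-12)² - 4*(-12))/(-4 - 12))*(117 + 8*(-1 + (-12)² - 4*(-12))/(-4 - 12)) - 1*15375 = (8*(-1 + 144 + 48)/(-16))*(117 + 8*(-1 + 144 + 48)/(-16)) - 15375 = (8*(-1/16)*191)*(117 + 8*(-1/16)*191) - 15375 = -191*(117 - 191/2)/2 - 15375 = -191/2*43/2 - 15375 = -8213/4 - 15375 = -69713/4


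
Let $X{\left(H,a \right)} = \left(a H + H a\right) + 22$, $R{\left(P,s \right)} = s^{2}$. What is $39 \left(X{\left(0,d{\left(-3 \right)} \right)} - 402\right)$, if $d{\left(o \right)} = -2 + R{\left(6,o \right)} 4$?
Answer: $-14820$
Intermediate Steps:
$d{\left(o \right)} = -2 + 4 o^{2}$ ($d{\left(o \right)} = -2 + o^{2} \cdot 4 = -2 + 4 o^{2}$)
$X{\left(H,a \right)} = 22 + 2 H a$ ($X{\left(H,a \right)} = \left(H a + H a\right) + 22 = 2 H a + 22 = 22 + 2 H a$)
$39 \left(X{\left(0,d{\left(-3 \right)} \right)} - 402\right) = 39 \left(\left(22 + 2 \cdot 0 \left(-2 + 4 \left(-3\right)^{2}\right)\right) - 402\right) = 39 \left(\left(22 + 2 \cdot 0 \left(-2 + 4 \cdot 9\right)\right) - 402\right) = 39 \left(\left(22 + 2 \cdot 0 \left(-2 + 36\right)\right) - 402\right) = 39 \left(\left(22 + 2 \cdot 0 \cdot 34\right) - 402\right) = 39 \left(\left(22 + 0\right) - 402\right) = 39 \left(22 - 402\right) = 39 \left(-380\right) = -14820$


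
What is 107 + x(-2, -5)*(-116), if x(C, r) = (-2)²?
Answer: -357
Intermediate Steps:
x(C, r) = 4
107 + x(-2, -5)*(-116) = 107 + 4*(-116) = 107 - 464 = -357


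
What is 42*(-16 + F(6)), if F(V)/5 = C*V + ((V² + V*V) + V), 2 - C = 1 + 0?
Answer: 16968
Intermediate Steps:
C = 1 (C = 2 - (1 + 0) = 2 - 1*1 = 2 - 1 = 1)
F(V) = 10*V + 10*V² (F(V) = 5*(1*V + ((V² + V*V) + V)) = 5*(V + ((V² + V²) + V)) = 5*(V + (2*V² + V)) = 5*(V + (V + 2*V²)) = 5*(2*V + 2*V²) = 10*V + 10*V²)
42*(-16 + F(6)) = 42*(-16 + 10*6*(1 + 6)) = 42*(-16 + 10*6*7) = 42*(-16 + 420) = 42*404 = 16968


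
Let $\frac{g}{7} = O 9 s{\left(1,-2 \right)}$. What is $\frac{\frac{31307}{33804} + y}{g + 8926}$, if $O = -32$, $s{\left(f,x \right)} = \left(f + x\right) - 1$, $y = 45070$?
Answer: $\frac{1523577587}{438032232} \approx 3.4782$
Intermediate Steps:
$s{\left(f,x \right)} = -1 + f + x$
$g = 4032$ ($g = 7 \left(-32\right) 9 \left(-1 + 1 - 2\right) = 7 \left(\left(-288\right) \left(-2\right)\right) = 7 \cdot 576 = 4032$)
$\frac{\frac{31307}{33804} + y}{g + 8926} = \frac{\frac{31307}{33804} + 45070}{4032 + 8926} = \frac{31307 \cdot \frac{1}{33804} + 45070}{12958} = \left(\frac{31307}{33804} + 45070\right) \frac{1}{12958} = \frac{1523577587}{33804} \cdot \frac{1}{12958} = \frac{1523577587}{438032232}$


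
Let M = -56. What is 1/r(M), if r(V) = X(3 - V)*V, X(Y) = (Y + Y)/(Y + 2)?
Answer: -61/6608 ≈ -0.0092312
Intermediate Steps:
X(Y) = 2*Y/(2 + Y) (X(Y) = (2*Y)/(2 + Y) = 2*Y/(2 + Y))
r(V) = 2*V*(3 - V)/(5 - V) (r(V) = (2*(3 - V)/(2 + (3 - V)))*V = (2*(3 - V)/(5 - V))*V = 2*V*(3 - V)/(5 - V))
1/r(M) = 1/(2*(-56)*(-3 - 56)/(-5 - 56)) = 1/(2*(-56)*(-59)/(-61)) = 1/(2*(-56)*(-1/61)*(-59)) = 1/(-6608/61) = -61/6608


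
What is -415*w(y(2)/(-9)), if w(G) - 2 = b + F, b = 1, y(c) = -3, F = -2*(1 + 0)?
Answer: -415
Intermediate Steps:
F = -2 (F = -2*1 = -2)
w(G) = 1 (w(G) = 2 + (1 - 2) = 2 - 1 = 1)
-415*w(y(2)/(-9)) = -415*1 = -415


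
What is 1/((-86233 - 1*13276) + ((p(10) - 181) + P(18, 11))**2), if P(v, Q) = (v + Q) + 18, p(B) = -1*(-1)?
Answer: -1/81820 ≈ -1.2222e-5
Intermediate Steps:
p(B) = 1
P(v, Q) = 18 + Q + v (P(v, Q) = (Q + v) + 18 = 18 + Q + v)
1/((-86233 - 1*13276) + ((p(10) - 181) + P(18, 11))**2) = 1/((-86233 - 1*13276) + ((1 - 181) + (18 + 11 + 18))**2) = 1/((-86233 - 13276) + (-180 + 47)**2) = 1/(-99509 + (-133)**2) = 1/(-99509 + 17689) = 1/(-81820) = -1/81820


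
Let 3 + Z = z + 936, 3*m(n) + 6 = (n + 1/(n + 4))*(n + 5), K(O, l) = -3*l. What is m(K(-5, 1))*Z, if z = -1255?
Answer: 3220/3 ≈ 1073.3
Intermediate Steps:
m(n) = -2 + (5 + n)*(n + 1/(4 + n))/3 (m(n) = -2 + ((n + 1/(n + 4))*(n + 5))/3 = -2 + ((n + 1/(4 + n))*(5 + n))/3 = -2 + ((5 + n)*(n + 1/(4 + n)))/3 = -2 + (5 + n)*(n + 1/(4 + n))/3)
Z = -322 (Z = -3 + (-1255 + 936) = -3 - 319 = -322)
m(K(-5, 1))*Z = ((-19 + (-3*1)³ + 9*(-3*1)² + 15*(-3*1))/(3*(4 - 3*1)))*(-322) = ((-19 + (-3)³ + 9*(-3)² + 15*(-3))/(3*(4 - 3)))*(-322) = ((⅓)*(-19 - 27 + 9*9 - 45)/1)*(-322) = ((⅓)*1*(-19 - 27 + 81 - 45))*(-322) = ((⅓)*1*(-10))*(-322) = -10/3*(-322) = 3220/3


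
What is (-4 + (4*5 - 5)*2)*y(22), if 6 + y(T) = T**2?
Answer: 12428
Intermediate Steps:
y(T) = -6 + T**2
(-4 + (4*5 - 5)*2)*y(22) = (-4 + (4*5 - 5)*2)*(-6 + 22**2) = (-4 + (20 - 5)*2)*(-6 + 484) = (-4 + 15*2)*478 = (-4 + 30)*478 = 26*478 = 12428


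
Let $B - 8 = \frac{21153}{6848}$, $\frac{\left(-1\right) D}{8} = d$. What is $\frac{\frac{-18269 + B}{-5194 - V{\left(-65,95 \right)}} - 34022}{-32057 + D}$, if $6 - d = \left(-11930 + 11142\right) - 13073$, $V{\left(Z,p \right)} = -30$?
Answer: $\frac{1202997405409}{5056671754496} \approx 0.2379$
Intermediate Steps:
$d = 13867$ ($d = 6 - \left(\left(-11930 + 11142\right) - 13073\right) = 6 - \left(-788 - 13073\right) = 6 - -13861 = 6 + 13861 = 13867$)
$D = -110936$ ($D = \left(-8\right) 13867 = -110936$)
$B = \frac{75937}{6848}$ ($B = 8 + \frac{21153}{6848} = \frac{75937}{6848} \approx 11.089$)
$\frac{\frac{-18269 + B}{-5194 - V{\left(-65,95 \right)}} - 34022}{-32057 + D} = \frac{\frac{-18269 + \frac{75937}{6848}}{-5194 - -30} - 34022}{-32057 - 110936} = \frac{- \frac{125030175}{6848 \left(-5194 + 30\right)} - 34022}{-142993} = \left(- \frac{125030175}{6848 \left(-5164\right)} - 34022\right) \left(- \frac{1}{142993}\right) = \left(\left(- \frac{125030175}{6848}\right) \left(- \frac{1}{5164}\right) - 34022\right) \left(- \frac{1}{142993}\right) = \left(\frac{125030175}{35363072} - 34022\right) \left(- \frac{1}{142993}\right) = \left(- \frac{1202997405409}{35363072}\right) \left(- \frac{1}{142993}\right) = \frac{1202997405409}{5056671754496}$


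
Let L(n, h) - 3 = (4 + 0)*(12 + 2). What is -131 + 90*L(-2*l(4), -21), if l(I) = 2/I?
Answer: 5179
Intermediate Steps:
L(n, h) = 59 (L(n, h) = 3 + (4 + 0)*(12 + 2) = 3 + 4*14 = 3 + 56 = 59)
-131 + 90*L(-2*l(4), -21) = -131 + 90*59 = -131 + 5310 = 5179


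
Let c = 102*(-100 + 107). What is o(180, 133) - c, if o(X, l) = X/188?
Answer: -33513/47 ≈ -713.04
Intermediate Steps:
o(X, l) = X/188 (o(X, l) = X*(1/188) = X/188)
c = 714 (c = 102*7 = 714)
o(180, 133) - c = (1/188)*180 - 1*714 = 45/47 - 714 = -33513/47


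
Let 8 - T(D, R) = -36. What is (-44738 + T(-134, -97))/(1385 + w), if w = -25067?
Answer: 7449/3947 ≈ 1.8873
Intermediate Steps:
T(D, R) = 44 (T(D, R) = 8 - 1*(-36) = 8 + 36 = 44)
(-44738 + T(-134, -97))/(1385 + w) = (-44738 + 44)/(1385 - 25067) = -44694/(-23682) = -44694*(-1/23682) = 7449/3947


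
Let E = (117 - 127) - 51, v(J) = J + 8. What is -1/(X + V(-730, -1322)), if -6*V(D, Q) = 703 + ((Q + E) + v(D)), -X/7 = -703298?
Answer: -3/14769959 ≈ -2.0311e-7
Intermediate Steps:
v(J) = 8 + J
E = -61 (E = -10 - 51 = -61)
X = 4923086 (X = -7*(-703298) = 4923086)
V(D, Q) = -325/3 - D/6 - Q/6 (V(D, Q) = -(703 + ((Q - 61) + (8 + D)))/6 = -(703 + ((-61 + Q) + (8 + D)))/6 = -(703 + (-53 + D + Q))/6 = -(650 + D + Q)/6 = -325/3 - D/6 - Q/6)
-1/(X + V(-730, -1322)) = -1/(4923086 + (-325/3 - ⅙*(-730) - ⅙*(-1322))) = -1/(4923086 + (-325/3 + 365/3 + 661/3)) = -1/(4923086 + 701/3) = -1/14769959/3 = -1*3/14769959 = -3/14769959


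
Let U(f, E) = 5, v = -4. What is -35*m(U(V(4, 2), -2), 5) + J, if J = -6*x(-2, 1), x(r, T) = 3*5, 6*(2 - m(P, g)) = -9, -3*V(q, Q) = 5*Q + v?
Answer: -425/2 ≈ -212.50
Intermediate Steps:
V(q, Q) = 4/3 - 5*Q/3 (V(q, Q) = -(5*Q - 4)/3 = -(-4 + 5*Q)/3 = 4/3 - 5*Q/3)
m(P, g) = 7/2 (m(P, g) = 2 - 1/6*(-9) = 2 + 3/2 = 7/2)
x(r, T) = 15
J = -90 (J = -6*15 = -90)
-35*m(U(V(4, 2), -2), 5) + J = -35*7/2 - 90 = -245/2 - 90 = -425/2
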